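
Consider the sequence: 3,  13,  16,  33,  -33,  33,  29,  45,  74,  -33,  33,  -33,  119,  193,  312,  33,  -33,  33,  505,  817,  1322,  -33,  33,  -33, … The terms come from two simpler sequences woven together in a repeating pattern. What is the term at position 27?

5600

Reading positions in blocks of 6 reveals the pattern AAABBB — 2 tracks woven together.
Track A: 3, 13, 16, 29, 45, 74, 119, 193, 312, 505, 817, 1322 (each term equals the sum of the previous two).
Track B: 33, -33, 33, -33, 33, -33, 33, -33, 33, -33, 33, -33 (oscillating between 33 and -33).
Position 27 falls in track A as its term 15, giving 5600.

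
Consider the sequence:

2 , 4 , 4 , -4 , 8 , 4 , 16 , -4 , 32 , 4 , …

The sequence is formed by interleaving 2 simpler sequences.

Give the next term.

64

The terms cycle through 2 interleaved subsequences.
Stream A = 2, 4, 8, 16, 32: geometric with ratio 2.
Stream B = 4, -4, 4, -4, 4: alternating ±4.
Position 11 falls in stream A as its term 6, giving 64.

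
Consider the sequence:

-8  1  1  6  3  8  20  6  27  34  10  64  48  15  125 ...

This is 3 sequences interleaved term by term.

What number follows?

62

Split by position mod 3: positions 1, 4, 7, … form one track, and each other residue class forms its own.
Track A: -8, 6, 20, 34, 48 — arithmetic, step +14.
Track B: 1, 3, 6, 10, 15 — the triangular numbers T_1, T_2, ….
Track C: 1, 8, 27, 64, 125 — the cubes 1³, 2³, 3³, ….
Position 16 → track A, term 6 = 62.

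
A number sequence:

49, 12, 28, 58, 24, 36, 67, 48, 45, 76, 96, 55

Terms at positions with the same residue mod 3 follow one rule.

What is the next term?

Split by position mod 3: positions 1, 4, 7, … form one track, and each other residue class forms its own.
Track A: 49, 58, 67, 76. Adding 9 each time.
Track B: 12, 24, 48, 96. A geometric progression (common ratio 2).
Track C: 28, 36, 45, 55. The triangular numbers T_7, T_8, ….
Position 13 falls in track A as its term 5, giving 85.

85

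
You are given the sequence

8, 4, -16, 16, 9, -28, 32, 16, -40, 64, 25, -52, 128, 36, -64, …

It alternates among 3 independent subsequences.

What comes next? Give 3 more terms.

256, 49, -76

Read the sequence 3 terms at a time; column i is its own pattern.
Stream A: 8, 16, 32, 64, 128. Powers 2^3, 2^4, 2^5, ….
Stream B: 4, 9, 16, 25, 36. Consecutive squares n² from n = 2.
Stream C: -16, -28, -40, -52, -64. Subtracting 12 each time.
The 16th slot belongs to stream A; its 6th term is 256.
Position 17 → stream B, term 6 = 49.
Position 18 → stream C, term 6 = -76.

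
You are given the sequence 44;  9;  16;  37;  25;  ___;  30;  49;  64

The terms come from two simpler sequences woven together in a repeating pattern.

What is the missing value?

Reading positions in blocks of 3 reveals the pattern ABB — 2 tracks woven together.
Subsequence A: 44, 37, 30 (linear: a_n = 51 − 7·n).
Subsequence B: 9, 16, 25, ?, 49, 64 (consecutive squares n² from n = 3).
Subsequence B's pattern makes the blank 36.

36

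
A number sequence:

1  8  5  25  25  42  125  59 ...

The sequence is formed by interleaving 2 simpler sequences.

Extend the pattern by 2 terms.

625, 76

Odd-indexed and even-indexed terms follow separate rules.
Track A: 1, 5, 25, 125. Powers of 5.
Track B: 8, 25, 42, 59. Adding 17 each time.
The 9th slot belongs to track A; its 5th term is 625.
Position 10 falls in track B as its term 5, giving 76.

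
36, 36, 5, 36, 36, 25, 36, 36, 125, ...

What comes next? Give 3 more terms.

36, 36, 625

The slot pattern repeats as AAB (period 3), so there are 2 interleaved tracks.
Track A: 36, 36, 36, 36, 36, 36 — the constant sequence 36.
Track B: 5, 25, 125 — geometric, ×5 each step.
Position 10 → track A, term 7 = 36.
Position 11 falls in track A as its term 8, giving 36.
The 12th slot belongs to track B; its 4th term is 625.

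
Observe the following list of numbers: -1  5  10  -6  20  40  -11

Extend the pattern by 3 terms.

80, 160, -16

The slot pattern repeats as ABB (period 3), so there are 2 interleaved tracks.
Subsequence A: -1, -6, -11 (arithmetic, step −5).
Subsequence B: 5, 10, 20, 40 (a geometric progression (common ratio 2)).
Position 8 → subsequence B, term 5 = 80.
Term 9 comes from subsequence B (its 6th entry): 160.
Term 10 comes from subsequence A (its 4th entry): -16.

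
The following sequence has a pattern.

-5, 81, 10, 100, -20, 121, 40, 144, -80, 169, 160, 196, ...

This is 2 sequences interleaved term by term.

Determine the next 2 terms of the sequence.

Taking every 2nd term gives 2 separate tracks.
Track A: -5, 10, -20, 40, -80, 160 — geometric with ratio -2.
Track B: 81, 100, 121, 144, 169, 196 — consecutive squares n² from n = 9.
Position 13 falls in track A as its term 7, giving -320.
Position 14 falls in track B as its term 7, giving 225.

-320, 225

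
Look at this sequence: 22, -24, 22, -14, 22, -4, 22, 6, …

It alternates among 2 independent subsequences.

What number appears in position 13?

Odd-indexed and even-indexed terms follow separate rules.
Stream A is 22, 22, 22, 22, which is constant 22.
Stream B is -24, -14, -4, 6, which is adding 10 each time.
Position 13 falls in stream A as its term 7, giving 22.

22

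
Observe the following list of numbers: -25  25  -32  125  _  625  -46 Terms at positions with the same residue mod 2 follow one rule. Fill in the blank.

Positions 1, 3, 5, … form one subsequence and positions 2, 4, 6, … form another.
Subsequence A: -25, -32, ?, -46 — arithmetic with common difference −7.
Subsequence B: 25, 125, 625 — powers 5^2, 5^3, 5^4, ….
The gap is subsequence A's term 3; the rule gives -39.

-39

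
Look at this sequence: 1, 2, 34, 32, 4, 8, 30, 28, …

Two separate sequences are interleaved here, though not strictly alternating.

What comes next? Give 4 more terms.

The slot pattern repeats as AABB (period 4), so there are 2 interleaved tracks.
Stream A = 1, 2, 4, 8: successive powers of 2.
Stream B = 34, 32, 30, 28: subtracting 2 each time.
The 9th slot belongs to stream A; its 5th term is 16.
Position 10 → stream A, term 6 = 32.
Position 11 → stream B, term 5 = 26.
Position 12 falls in stream B as its term 6, giving 24.

16, 32, 26, 24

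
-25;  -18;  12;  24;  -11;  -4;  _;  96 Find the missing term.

48

Positions follow the repeating pattern AABB; grouping by letter gives 2 tracks.
Stream A = -25, -18, -11, -4: linear: a_n = -32 + 7·n.
Stream B = 12, 24, ?, 96: geometric, ×2 each step.
Filling stream B at index 3 by its rule yields 48.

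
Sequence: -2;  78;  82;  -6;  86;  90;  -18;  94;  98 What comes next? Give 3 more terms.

Positions follow the repeating pattern ABB; grouping by letter gives 2 tracks.
Track A = -2, -6, -18: geometric, ×3 each step.
Track B = 78, 82, 86, 90, 94, 98: arithmetic, step +4.
Term 10 comes from track A (its 4th entry): -54.
The 11th slot belongs to track B; its 7th term is 102.
Position 12 falls in track B as its term 8, giving 106.

-54, 102, 106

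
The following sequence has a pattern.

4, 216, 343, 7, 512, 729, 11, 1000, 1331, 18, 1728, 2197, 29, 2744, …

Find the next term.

Reading positions in blocks of 3 reveals the pattern ABB — 2 tracks woven together.
Track A: 4, 7, 11, 18, 29. Fibonacci-style (each term is the sum of the two before it).
Track B: 216, 343, 512, 729, 1000, 1331, 1728, 2197, 2744. The cubes 6³, 7³, 8³, ….
Position 15 → track B, term 10 = 3375.

3375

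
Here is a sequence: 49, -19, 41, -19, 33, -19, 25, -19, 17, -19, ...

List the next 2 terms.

9, -19

Positions 1, 3, 5, … form one subsequence and positions 2, 4, 6, … form another.
Track A: 49, 41, 33, 25, 17 (arithmetic with common difference −8).
Track B: -19, -19, -19, -19, -19 (always -19).
Position 11 falls in track A as its term 6, giving 9.
Term 12 comes from track B (its 6th entry): -19.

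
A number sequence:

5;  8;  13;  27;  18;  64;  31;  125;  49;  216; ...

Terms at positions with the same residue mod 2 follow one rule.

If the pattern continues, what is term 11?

The terms cycle through 2 interleaved subsequences.
Track A: 5, 13, 18, 31, 49 (each term equals the sum of the previous two).
Track B: 8, 27, 64, 125, 216 (the cubes 2³, 3³, 4³, …).
Position 11 → track A, term 6 = 80.

80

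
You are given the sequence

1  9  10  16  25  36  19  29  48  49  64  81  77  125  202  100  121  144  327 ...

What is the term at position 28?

Positions follow the repeating pattern AAABBB; grouping by letter gives 2 tracks.
Track A: 1, 9, 10, 19, 29, 48, 77, 125, 202, 327. Each term equals the sum of the previous two.
Track B: 16, 25, 36, 49, 64, 81, 100, 121, 144. Consecutive squares n² from n = 4.
Position 28 → track B, term 13 = 256.

256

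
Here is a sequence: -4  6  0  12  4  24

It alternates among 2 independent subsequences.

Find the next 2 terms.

8, 48

Split by position mod 2 into 2 tracks.
Track A: -4, 0, 4 — adding 4 each time.
Track B: 6, 12, 24 — a geometric progression (common ratio 2).
Position 7 falls in track A as its term 4, giving 8.
Position 8 → track B, term 4 = 48.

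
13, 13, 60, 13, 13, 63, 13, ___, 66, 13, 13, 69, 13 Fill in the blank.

Reading positions in blocks of 3 reveals the pattern AAB — 2 tracks woven together.
Track A: 13, 13, 13, 13, 13, ?, 13, 13, 13 (the constant sequence 13).
Track B: 60, 63, 66, 69 (linear: a_n = 57 + 3·n).
Track A's pattern makes the blank 13.

13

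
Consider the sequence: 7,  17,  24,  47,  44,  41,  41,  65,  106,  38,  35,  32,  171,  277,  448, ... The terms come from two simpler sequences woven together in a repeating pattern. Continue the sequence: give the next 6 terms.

29, 26, 23, 725, 1173, 1898

The slot pattern repeats as AAABBB (period 6), so there are 2 interleaved tracks.
Track A: 7, 17, 24, 41, 65, 106, 171, 277, 448 — Fibonacci-style (each term is the sum of the two before it).
Track B: 47, 44, 41, 38, 35, 32 — linear: a_n = 50 − 3·n.
Position 16 falls in track B as its term 7, giving 29.
The 17th slot belongs to track B; its 8th term is 26.
Term 18 comes from track B (its 9th entry): 23.
Position 19 → track A, term 10 = 725.
Position 20 falls in track A as its term 11, giving 1173.
Position 21 → track A, term 12 = 1898.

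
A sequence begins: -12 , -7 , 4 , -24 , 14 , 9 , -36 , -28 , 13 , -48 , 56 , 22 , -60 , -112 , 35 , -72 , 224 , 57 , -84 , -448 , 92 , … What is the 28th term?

-120

Split by position mod 3: positions 1, 4, 7, … form one track, and each other residue class forms its own.
Stream A: -12, -24, -36, -48, -60, -72, -84 (linear: a_n = −12·n).
Stream B: -7, 14, -28, 56, -112, 224, -448 (geometric, ×-2 each step).
Stream C: 4, 9, 13, 22, 35, 57, 92 (each term equals the sum of the previous two).
Position 28 → stream A, term 10 = -120.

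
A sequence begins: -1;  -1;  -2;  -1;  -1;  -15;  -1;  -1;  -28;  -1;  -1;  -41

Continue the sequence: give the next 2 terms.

-1, -1

Reading positions in blocks of 3 reveals the pattern AAB — 2 tracks woven together.
Subsequence A: -1, -1, -1, -1, -1, -1, -1, -1 — always -1.
Subsequence B: -2, -15, -28, -41 — arithmetic, step −13.
The 13th slot belongs to subsequence A; its 9th term is -1.
Position 14 falls in subsequence A as its term 10, giving -1.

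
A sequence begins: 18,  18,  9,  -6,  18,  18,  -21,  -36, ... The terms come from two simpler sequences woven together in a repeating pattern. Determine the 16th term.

Reading positions in blocks of 4 reveals the pattern AABB — 2 tracks woven together.
Subsequence A: 18, 18, 18, 18 (constant 18).
Subsequence B: 9, -6, -21, -36 (subtracting 15 each time).
The 16th slot belongs to subsequence B; its 8th term is -96.

-96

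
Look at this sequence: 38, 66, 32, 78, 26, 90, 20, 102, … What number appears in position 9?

14

Positions 1, 3, 5, … form one subsequence and positions 2, 4, 6, … form another.
Subsequence A: 38, 32, 26, 20. Subtracting 6 each time.
Subsequence B: 66, 78, 90, 102. Adding 12 each time.
Position 9 → subsequence A, term 5 = 14.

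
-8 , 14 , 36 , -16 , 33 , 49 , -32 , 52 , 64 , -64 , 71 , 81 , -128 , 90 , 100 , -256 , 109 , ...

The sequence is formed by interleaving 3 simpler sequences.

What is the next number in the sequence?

121

Taking every 3rd term gives 3 separate tracks.
Stream A = -8, -16, -32, -64, -128, -256: geometric, ×2 each step.
Stream B = 14, 33, 52, 71, 90, 109: arithmetic, step +19.
Stream C = 36, 49, 64, 81, 100: consecutive squares n² from n = 6.
Position 18 → stream C, term 6 = 121.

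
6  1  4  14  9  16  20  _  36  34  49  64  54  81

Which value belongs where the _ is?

Reading positions in blocks of 3 reveals the pattern ABB — 2 tracks woven together.
Stream A is 6, 14, 20, 34, 54, which is Fibonacci-style (each term is the sum of the two before it).
Stream B is 1, 4, 9, 16, ?, 36, 49, 64, 81, which is perfect squares starting at 1².
The gap is stream B's term 5; the rule gives 25.

25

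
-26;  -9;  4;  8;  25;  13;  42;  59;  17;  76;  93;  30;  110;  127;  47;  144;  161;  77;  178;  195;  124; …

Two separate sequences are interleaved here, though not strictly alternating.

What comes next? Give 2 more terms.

The slot pattern repeats as AAB (period 3), so there are 2 interleaved tracks.
Track A is -26, -9, 8, 25, 42, 59, 76, 93, 110, 127, 144, 161, 178, 195, which is arithmetic, step +17.
Track B is 4, 13, 17, 30, 47, 77, 124, which is a Fibonacci-like recurrence a_n = a_{n-1} + a_{n-2}.
Term 22 comes from track A (its 15th entry): 212.
Position 23 falls in track A as its term 16, giving 229.

212, 229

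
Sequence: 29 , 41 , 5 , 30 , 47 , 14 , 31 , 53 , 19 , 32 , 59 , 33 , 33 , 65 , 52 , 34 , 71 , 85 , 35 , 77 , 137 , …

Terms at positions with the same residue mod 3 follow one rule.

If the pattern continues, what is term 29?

Taking every 3rd term gives 3 separate tracks.
Stream A = 29, 30, 31, 32, 33, 34, 35: arithmetic with common difference +1.
Stream B = 41, 47, 53, 59, 65, 71, 77: arithmetic, step +6.
Stream C = 5, 14, 19, 33, 52, 85, 137: Fibonacci-style (each term is the sum of the two before it).
Position 29 falls in stream B as its term 10, giving 95.

95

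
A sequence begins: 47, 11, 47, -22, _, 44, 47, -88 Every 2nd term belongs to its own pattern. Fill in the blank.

47

Taking every 2nd term gives 2 separate tracks.
Track A: 47, 47, ?, 47 — the constant sequence 47.
Track B: 11, -22, 44, -88 — a geometric progression (common ratio -2).
Filling track A at index 3 by its rule yields 47.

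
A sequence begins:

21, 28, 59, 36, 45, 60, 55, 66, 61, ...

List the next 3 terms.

78, 91, 62

Positions follow the repeating pattern AAB; grouping by letter gives 2 tracks.
Track A is 21, 28, 36, 45, 55, 66, which is the triangular numbers T_6, T_7, ….
Track B is 59, 60, 61, which is adding 1 each time.
Position 10 → track A, term 7 = 78.
Position 11 falls in track A as its term 8, giving 91.
Position 12 falls in track B as its term 4, giving 62.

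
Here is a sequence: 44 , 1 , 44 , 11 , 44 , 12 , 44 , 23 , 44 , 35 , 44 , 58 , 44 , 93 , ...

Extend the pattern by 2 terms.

44, 151

Positions 1, 3, 5, … form one subsequence and positions 2, 4, 6, … form another.
Subsequence A: 44, 44, 44, 44, 44, 44, 44 — constant 44.
Subsequence B: 1, 11, 12, 23, 35, 58, 93 — a Fibonacci-like recurrence a_n = a_{n-1} + a_{n-2}.
The 15th slot belongs to subsequence A; its 8th term is 44.
The 16th slot belongs to subsequence B; its 8th term is 151.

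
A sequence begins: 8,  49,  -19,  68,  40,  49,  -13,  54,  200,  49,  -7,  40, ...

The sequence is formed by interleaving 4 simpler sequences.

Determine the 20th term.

12

Read the sequence 4 terms at a time; column i is its own pattern.
Track A = 8, 40, 200: multiplying by 5 each time.
Track B = 49, 49, 49: always 49.
Track C = -19, -13, -7: linear: a_n = -25 + 6·n.
Track D = 68, 54, 40: arithmetic, step −14.
Term 20 comes from track D (its 5th entry): 12.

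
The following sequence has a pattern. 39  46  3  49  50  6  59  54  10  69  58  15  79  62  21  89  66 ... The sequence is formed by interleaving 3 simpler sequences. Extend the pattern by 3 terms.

Split by position mod 3: positions 1, 4, 7, … form one track, and each other residue class forms its own.
Stream A: 39, 49, 59, 69, 79, 89. Adding 10 each time.
Stream B: 46, 50, 54, 58, 62, 66. Arithmetic, step +4.
Stream C: 3, 6, 10, 15, 21. Triangular numbers n(n+1)/2 for n = 2, 3, ….
The 18th slot belongs to stream C; its 6th term is 28.
Position 19 falls in stream A as its term 7, giving 99.
Position 20 falls in stream B as its term 7, giving 70.

28, 99, 70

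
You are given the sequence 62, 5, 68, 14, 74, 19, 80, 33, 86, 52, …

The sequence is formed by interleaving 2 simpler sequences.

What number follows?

Odd-indexed and even-indexed terms follow separate rules.
Track A is 62, 68, 74, 80, 86, which is arithmetic with common difference +6.
Track B is 5, 14, 19, 33, 52, which is Fibonacci-style (each term is the sum of the two before it).
The 11th slot belongs to track A; its 6th term is 92.

92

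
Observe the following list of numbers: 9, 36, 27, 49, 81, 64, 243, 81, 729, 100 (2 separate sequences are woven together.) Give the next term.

2187

Positions 1, 3, 5, … form one subsequence and positions 2, 4, 6, … form another.
Subsequence A: 9, 27, 81, 243, 729 (powers of 3).
Subsequence B: 36, 49, 64, 81, 100 (perfect squares starting at 6²).
Term 11 comes from subsequence A (its 6th entry): 2187.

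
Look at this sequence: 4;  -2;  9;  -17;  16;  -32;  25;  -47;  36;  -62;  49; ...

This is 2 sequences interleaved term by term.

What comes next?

Taking every 2nd term gives 2 separate tracks.
Subsequence A: 4, 9, 16, 25, 36, 49 (perfect squares starting at 2²).
Subsequence B: -2, -17, -32, -47, -62 (linear: a_n = 13 − 15·n).
Term 12 comes from subsequence B (its 6th entry): -77.

-77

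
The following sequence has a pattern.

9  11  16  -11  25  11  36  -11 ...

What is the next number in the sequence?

Positions 1, 3, 5, … form one subsequence and positions 2, 4, 6, … form another.
Subsequence A is 9, 16, 25, 36, which is consecutive squares n² from n = 3.
Subsequence B is 11, -11, 11, -11, which is oscillating between 11 and -11.
Term 9 comes from subsequence A (its 5th entry): 49.

49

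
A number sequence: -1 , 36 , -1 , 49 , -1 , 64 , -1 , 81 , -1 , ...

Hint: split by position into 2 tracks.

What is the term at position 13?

Taking every 2nd term gives 2 separate tracks.
Track A: -1, -1, -1, -1, -1. Constant -1.
Track B: 36, 49, 64, 81. The squares 6², 7², 8², ….
The 13th slot belongs to track A; its 7th term is -1.

-1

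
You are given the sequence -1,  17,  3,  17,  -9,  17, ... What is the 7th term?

Split by position mod 2 into 2 tracks.
Stream A: -1, 3, -9 (geometric, ×-3 each step).
Stream B: 17, 17, 17 (the constant sequence 17).
The 7th slot belongs to stream A; its 4th term is 27.

27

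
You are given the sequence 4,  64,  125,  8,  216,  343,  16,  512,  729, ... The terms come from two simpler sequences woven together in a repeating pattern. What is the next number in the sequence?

32

The slot pattern repeats as ABB (period 3), so there are 2 interleaved tracks.
Subsequence A: 4, 8, 16 (successive powers of 2).
Subsequence B: 64, 125, 216, 343, 512, 729 (the cubes 4³, 5³, 6³, …).
Position 10 falls in subsequence A as its term 4, giving 32.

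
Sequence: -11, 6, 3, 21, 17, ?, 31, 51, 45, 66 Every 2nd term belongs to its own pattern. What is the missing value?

Positions 1, 3, 5, … form one subsequence and positions 2, 4, 6, … form another.
Subsequence A is -11, 3, 17, 31, 45, which is adding 14 each time.
Subsequence B is 6, 21, ?, 51, 66, which is arithmetic, step +15.
Filling subsequence B at index 3 by its rule yields 36.

36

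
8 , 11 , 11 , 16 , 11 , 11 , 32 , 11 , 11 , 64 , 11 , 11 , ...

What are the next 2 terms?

128, 11

The slot pattern repeats as ABB (period 3), so there are 2 interleaved tracks.
Track A = 8, 16, 32, 64: successive powers of 2.
Track B = 11, 11, 11, 11, 11, 11, 11, 11: always 11.
Position 13 → track A, term 5 = 128.
Position 14 → track B, term 9 = 11.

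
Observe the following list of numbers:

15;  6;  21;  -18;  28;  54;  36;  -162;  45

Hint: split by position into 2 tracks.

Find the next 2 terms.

486, 55

Positions 1, 3, 5, … form one subsequence and positions 2, 4, 6, … form another.
Track A: 15, 21, 28, 36, 45. The triangular numbers T_5, T_6, ….
Track B: 6, -18, 54, -162. Multiplying by -3 each time.
Position 10 → track B, term 5 = 486.
Position 11 → track A, term 6 = 55.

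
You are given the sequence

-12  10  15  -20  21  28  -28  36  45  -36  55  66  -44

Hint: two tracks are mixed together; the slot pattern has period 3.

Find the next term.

78

Reading positions in blocks of 3 reveals the pattern ABB — 2 tracks woven together.
Subsequence A: -12, -20, -28, -36, -44 (arithmetic, step −8).
Subsequence B: 10, 15, 21, 28, 36, 45, 55, 66 (the triangular numbers T_4, T_5, …).
Term 14 comes from subsequence B (its 9th entry): 78.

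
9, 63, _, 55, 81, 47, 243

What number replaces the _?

27

Odd-indexed and even-indexed terms follow separate rules.
Track A: 9, ?, 81, 243. Successive powers of 3.
Track B: 63, 55, 47. Linear: a_n = 71 − 8·n.
Track A's pattern makes the blank 27.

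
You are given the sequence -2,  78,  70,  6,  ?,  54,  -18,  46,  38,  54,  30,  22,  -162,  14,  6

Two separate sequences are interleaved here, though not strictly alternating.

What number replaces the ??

62

Positions follow the repeating pattern ABB; grouping by letter gives 2 tracks.
Subsequence A: -2, 6, -18, 54, -162 — geometric with ratio -3.
Subsequence B: 78, 70, ?, 54, 46, 38, 30, 22, 14, 6 — arithmetic, step −8.
Filling subsequence B at index 3 by its rule yields 62.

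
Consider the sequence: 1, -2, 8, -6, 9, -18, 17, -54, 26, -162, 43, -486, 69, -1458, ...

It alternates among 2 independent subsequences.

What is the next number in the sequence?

112

Positions 1, 3, 5, … form one subsequence and positions 2, 4, 6, … form another.
Track A = 1, 8, 9, 17, 26, 43, 69: each term equals the sum of the previous two.
Track B = -2, -6, -18, -54, -162, -486, -1458: a geometric progression (common ratio 3).
Term 15 comes from track A (its 8th entry): 112.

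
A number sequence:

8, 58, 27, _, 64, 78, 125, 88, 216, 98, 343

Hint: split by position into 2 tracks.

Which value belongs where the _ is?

68

The terms cycle through 2 interleaved subsequences.
Stream A: 8, 27, 64, 125, 216, 343 — consecutive cubes n³ from n = 2.
Stream B: 58, ?, 78, 88, 98 — adding 10 each time.
Filling stream B at index 2 by its rule yields 68.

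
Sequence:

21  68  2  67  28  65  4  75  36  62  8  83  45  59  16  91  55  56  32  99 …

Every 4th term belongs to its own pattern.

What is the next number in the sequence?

Split by position mod 4 into 4 tracks.
Stream A: 21, 28, 36, 45, 55 (triangular numbers n(n+1)/2 for n = 6, 7, …).
Stream B: 68, 65, 62, 59, 56 (arithmetic with common difference −3).
Stream C: 2, 4, 8, 16, 32 (geometric with ratio 2).
Stream D: 67, 75, 83, 91, 99 (linear: a_n = 59 + 8·n).
Position 21 falls in stream A as its term 6, giving 66.

66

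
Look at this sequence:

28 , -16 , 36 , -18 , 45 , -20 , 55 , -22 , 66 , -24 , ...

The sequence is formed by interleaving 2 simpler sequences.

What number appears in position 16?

Positions 1, 3, 5, … form one subsequence and positions 2, 4, 6, … form another.
Track A: 28, 36, 45, 55, 66. Triangular numbers n(n+1)/2 for n = 7, 8, ….
Track B: -16, -18, -20, -22, -24. Arithmetic with common difference −2.
Position 16 → track B, term 8 = -30.

-30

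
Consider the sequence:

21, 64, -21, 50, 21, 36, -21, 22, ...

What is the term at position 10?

Positions 1, 3, 5, … form one subsequence and positions 2, 4, 6, … form another.
Track A: 21, -21, 21, -21 (oscillating between 21 and -21).
Track B: 64, 50, 36, 22 (linear: a_n = 78 − 14·n).
The 10th slot belongs to track B; its 5th term is 8.

8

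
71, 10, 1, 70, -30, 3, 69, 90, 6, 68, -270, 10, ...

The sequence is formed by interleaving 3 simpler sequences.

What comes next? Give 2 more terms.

Taking every 3rd term gives 3 separate tracks.
Stream A = 71, 70, 69, 68: linear: a_n = 72 − n.
Stream B = 10, -30, 90, -270: geometric, ×-3 each step.
Stream C = 1, 3, 6, 10: the triangular numbers T_1, T_2, ….
Term 13 comes from stream A (its 5th entry): 67.
Term 14 comes from stream B (its 5th entry): 810.

67, 810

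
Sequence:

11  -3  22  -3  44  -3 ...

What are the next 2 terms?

The terms cycle through 2 interleaved subsequences.
Track A = 11, 22, 44: multiplying by 2 each time.
Track B = -3, -3, -3: the constant sequence -3.
Position 7 → track A, term 4 = 88.
The 8th slot belongs to track B; its 4th term is -3.

88, -3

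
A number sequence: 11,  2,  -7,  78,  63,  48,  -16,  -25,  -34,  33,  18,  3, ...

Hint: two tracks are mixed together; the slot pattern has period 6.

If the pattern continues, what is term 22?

Positions follow the repeating pattern AAABBB; grouping by letter gives 2 tracks.
Track A: 11, 2, -7, -16, -25, -34 (arithmetic with common difference −9).
Track B: 78, 63, 48, 33, 18, 3 (linear: a_n = 93 − 15·n).
Term 22 comes from track B (its 10th entry): -57.

-57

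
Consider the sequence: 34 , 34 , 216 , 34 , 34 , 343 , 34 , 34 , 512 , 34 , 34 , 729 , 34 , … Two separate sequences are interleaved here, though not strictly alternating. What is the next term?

34

Reading positions in blocks of 3 reveals the pattern AAB — 2 tracks woven together.
Stream A: 34, 34, 34, 34, 34, 34, 34, 34, 34. The constant sequence 34.
Stream B: 216, 343, 512, 729. Consecutive cubes n³ from n = 6.
Term 14 comes from stream A (its 10th entry): 34.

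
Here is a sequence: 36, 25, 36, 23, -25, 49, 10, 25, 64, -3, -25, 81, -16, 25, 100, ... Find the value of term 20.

25

The terms cycle through 3 interleaved subsequences.
Subsequence A = 36, 23, 10, -3, -16: linear: a_n = 49 − 13·n.
Subsequence B = 25, -25, 25, -25, 25: alternating ±25.
Subsequence C = 36, 49, 64, 81, 100: the squares 6², 7², 8², ….
Term 20 comes from subsequence B (its 7th entry): 25.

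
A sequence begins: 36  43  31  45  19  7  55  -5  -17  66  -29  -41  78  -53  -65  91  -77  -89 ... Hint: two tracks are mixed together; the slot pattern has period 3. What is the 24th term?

Positions follow the repeating pattern ABB; grouping by letter gives 2 tracks.
Track A: 36, 45, 55, 66, 78, 91 (triangular numbers starting at T_8).
Track B: 43, 31, 19, 7, -5, -17, -29, -41, -53, -65, -77, -89 (linear: a_n = 55 − 12·n).
Position 24 → track B, term 16 = -137.

-137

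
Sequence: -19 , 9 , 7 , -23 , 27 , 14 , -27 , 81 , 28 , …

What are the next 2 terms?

-31, 243

Read the sequence 3 terms at a time; column i is its own pattern.
Track A: -19, -23, -27 (linear: a_n = -15 − 4·n).
Track B: 9, 27, 81 (powers 3^2, 3^3, 3^4, …).
Track C: 7, 14, 28 (geometric with ratio 2).
Position 10 falls in track A as its term 4, giving -31.
Position 11 → track B, term 4 = 243.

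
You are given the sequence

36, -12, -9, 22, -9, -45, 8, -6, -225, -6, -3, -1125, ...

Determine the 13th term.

Taking every 3rd term gives 3 separate tracks.
Stream A is 36, 22, 8, -6, which is subtracting 14 each time.
Stream B is -12, -9, -6, -3, which is adding 3 each time.
Stream C is -9, -45, -225, -1125, which is a geometric progression (common ratio 5).
Term 13 comes from stream A (its 5th entry): -20.

-20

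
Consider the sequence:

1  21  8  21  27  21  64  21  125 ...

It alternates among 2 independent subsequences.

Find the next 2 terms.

21, 216

Taking every 2nd term gives 2 separate tracks.
Track A: 1, 8, 27, 64, 125 — perfect cubes starting at 1³.
Track B: 21, 21, 21, 21 — always 21.
The 10th slot belongs to track B; its 5th term is 21.
The 11th slot belongs to track A; its 6th term is 216.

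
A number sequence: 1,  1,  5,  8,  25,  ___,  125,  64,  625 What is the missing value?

27

Positions 1, 3, 5, … form one subsequence and positions 2, 4, 6, … form another.
Stream A: 1, 5, 25, 125, 625 — multiplying by 5 each time.
Stream B: 1, 8, ?, 64 — perfect cubes starting at 1³.
So the missing entry in stream B is 27.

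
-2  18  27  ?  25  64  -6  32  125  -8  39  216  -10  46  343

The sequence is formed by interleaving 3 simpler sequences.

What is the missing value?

Split by position mod 3 into 3 tracks.
Track A: -2, ?, -6, -8, -10 — subtracting 2 each time.
Track B: 18, 25, 32, 39, 46 — arithmetic, step +7.
Track C: 27, 64, 125, 216, 343 — the cubes 3³, 4³, 5³, ….
The gap is track A's term 2; the rule gives -4.

-4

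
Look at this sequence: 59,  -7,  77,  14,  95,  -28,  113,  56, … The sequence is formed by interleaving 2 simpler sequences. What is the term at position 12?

224

Positions 1, 3, 5, … form one subsequence and positions 2, 4, 6, … form another.
Stream A is 59, 77, 95, 113, which is adding 18 each time.
Stream B is -7, 14, -28, 56, which is multiplying by -2 each time.
Position 12 → stream B, term 6 = 224.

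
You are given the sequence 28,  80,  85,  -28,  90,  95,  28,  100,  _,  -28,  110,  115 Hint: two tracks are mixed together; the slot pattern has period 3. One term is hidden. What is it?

The slot pattern repeats as ABB (period 3), so there are 2 interleaved tracks.
Track A = 28, -28, 28, -28: the oscillation 28·(−1)^(n+1).
Track B = 80, 85, 90, 95, 100, ?, 110, 115: adding 5 each time.
Track B's pattern makes the blank 105.

105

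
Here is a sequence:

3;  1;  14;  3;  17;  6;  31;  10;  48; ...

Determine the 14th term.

Split by position mod 2 into 2 tracks.
Subsequence A = 3, 14, 17, 31, 48: Fibonacci-style (each term is the sum of the two before it).
Subsequence B = 1, 3, 6, 10: triangular numbers n(n+1)/2 for n = 1, 2, ….
Position 14 falls in subsequence B as its term 7, giving 28.

28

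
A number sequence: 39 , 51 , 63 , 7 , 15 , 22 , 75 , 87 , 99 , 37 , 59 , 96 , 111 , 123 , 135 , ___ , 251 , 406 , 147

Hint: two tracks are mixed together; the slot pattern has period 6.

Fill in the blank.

The slot pattern repeats as AAABBB (period 6), so there are 2 interleaved tracks.
Track A is 39, 51, 63, 75, 87, 99, 111, 123, 135, 147, which is arithmetic with common difference +12.
Track B is 7, 15, 22, 37, 59, 96, ?, 251, 406, which is Fibonacci-style (each term is the sum of the two before it).
So the missing entry in track B is 155.

155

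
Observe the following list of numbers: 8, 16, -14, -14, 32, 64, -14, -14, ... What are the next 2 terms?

Positions follow the repeating pattern AABB; grouping by letter gives 2 tracks.
Subsequence A: 8, 16, 32, 64 — successive powers of 2.
Subsequence B: -14, -14, -14, -14 — always -14.
Position 9 falls in subsequence A as its term 5, giving 128.
Term 10 comes from subsequence A (its 6th entry): 256.

128, 256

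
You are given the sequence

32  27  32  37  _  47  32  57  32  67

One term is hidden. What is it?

32

Taking every 2nd term gives 2 separate tracks.
Subsequence A = 32, 32, ?, 32, 32: always 32.
Subsequence B = 27, 37, 47, 57, 67: arithmetic with common difference +10.
So the missing entry in subsequence A is 32.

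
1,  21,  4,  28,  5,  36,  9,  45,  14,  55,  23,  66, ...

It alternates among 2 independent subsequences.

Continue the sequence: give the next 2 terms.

Positions 1, 3, 5, … form one subsequence and positions 2, 4, 6, … form another.
Subsequence A: 1, 4, 5, 9, 14, 23 — Fibonacci-style (each term is the sum of the two before it).
Subsequence B: 21, 28, 36, 45, 55, 66 — the triangular numbers T_6, T_7, ….
Position 13 → subsequence A, term 7 = 37.
Position 14 falls in subsequence B as its term 7, giving 78.

37, 78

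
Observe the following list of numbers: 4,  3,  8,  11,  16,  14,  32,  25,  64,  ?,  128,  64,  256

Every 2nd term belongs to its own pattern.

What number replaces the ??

Odd-indexed and even-indexed terms follow separate rules.
Stream A = 4, 8, 16, 32, 64, 128, 256: powers 2^2, 2^3, 2^4, ….
Stream B = 3, 11, 14, 25, ?, 64: each term equals the sum of the previous two.
The gap is stream B's term 5; the rule gives 39.

39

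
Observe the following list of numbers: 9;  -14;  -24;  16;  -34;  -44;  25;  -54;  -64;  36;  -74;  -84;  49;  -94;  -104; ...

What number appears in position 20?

The slot pattern repeats as ABB (period 3), so there are 2 interleaved tracks.
Stream A: 9, 16, 25, 36, 49 (the squares 3², 4², 5², …).
Stream B: -14, -24, -34, -44, -54, -64, -74, -84, -94, -104 (linear: a_n = -4 − 10·n).
Position 20 → stream B, term 13 = -134.

-134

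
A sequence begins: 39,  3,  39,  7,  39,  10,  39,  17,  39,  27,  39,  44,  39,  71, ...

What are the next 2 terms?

Odd-indexed and even-indexed terms follow separate rules.
Track A is 39, 39, 39, 39, 39, 39, 39, which is always 39.
Track B is 3, 7, 10, 17, 27, 44, 71, which is each term equals the sum of the previous two.
Position 15 → track A, term 8 = 39.
Term 16 comes from track B (its 8th entry): 115.

39, 115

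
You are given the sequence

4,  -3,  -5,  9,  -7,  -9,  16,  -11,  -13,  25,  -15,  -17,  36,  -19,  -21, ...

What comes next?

49

The slot pattern repeats as ABB (period 3), so there are 2 interleaved tracks.
Subsequence A: 4, 9, 16, 25, 36 — the squares 2², 3², 4², ….
Subsequence B: -3, -5, -7, -9, -11, -13, -15, -17, -19, -21 — arithmetic with common difference −2.
Position 16 falls in subsequence A as its term 6, giving 49.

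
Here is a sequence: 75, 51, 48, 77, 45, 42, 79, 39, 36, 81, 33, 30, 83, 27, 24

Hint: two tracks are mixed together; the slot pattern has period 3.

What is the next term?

Positions follow the repeating pattern ABB; grouping by letter gives 2 tracks.
Stream A = 75, 77, 79, 81, 83: arithmetic, step +2.
Stream B = 51, 48, 45, 42, 39, 36, 33, 30, 27, 24: arithmetic with common difference −3.
Position 16 → stream A, term 6 = 85.

85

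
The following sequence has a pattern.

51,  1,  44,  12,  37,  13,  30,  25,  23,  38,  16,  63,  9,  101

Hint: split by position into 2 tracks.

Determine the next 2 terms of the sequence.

2, 164

Positions 1, 3, 5, … form one subsequence and positions 2, 4, 6, … form another.
Stream A: 51, 44, 37, 30, 23, 16, 9 (subtracting 7 each time).
Stream B: 1, 12, 13, 25, 38, 63, 101 (each term equals the sum of the previous two).
Term 15 comes from stream A (its 8th entry): 2.
The 16th slot belongs to stream B; its 8th term is 164.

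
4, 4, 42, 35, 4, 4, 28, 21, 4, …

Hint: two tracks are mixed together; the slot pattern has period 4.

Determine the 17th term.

The slot pattern repeats as AABB (period 4), so there are 2 interleaved tracks.
Track A is 4, 4, 4, 4, 4, which is the constant sequence 4.
Track B is 42, 35, 28, 21, which is arithmetic, step −7.
Position 17 → track A, term 9 = 4.

4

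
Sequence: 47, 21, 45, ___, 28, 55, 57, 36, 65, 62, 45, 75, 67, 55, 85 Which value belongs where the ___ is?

Read the sequence 3 terms at a time; column i is its own pattern.
Stream A is 47, ?, 57, 62, 67, which is arithmetic with common difference +5.
Stream B is 21, 28, 36, 45, 55, which is the triangular numbers T_6, T_7, ….
Stream C is 45, 55, 65, 75, 85, which is adding 10 each time.
The gap is stream A's term 2; the rule gives 52.

52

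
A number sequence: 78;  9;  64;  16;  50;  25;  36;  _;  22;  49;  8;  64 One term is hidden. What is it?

Taking every 2nd term gives 2 separate tracks.
Track A: 78, 64, 50, 36, 22, 8 — arithmetic, step −14.
Track B: 9, 16, 25, ?, 49, 64 — the squares 3², 4², 5², ….
Track B's pattern makes the blank 36.

36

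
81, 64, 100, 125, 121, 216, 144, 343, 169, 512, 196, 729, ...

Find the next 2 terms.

225, 1000

Odd-indexed and even-indexed terms follow separate rules.
Stream A = 81, 100, 121, 144, 169, 196: consecutive squares n² from n = 9.
Stream B = 64, 125, 216, 343, 512, 729: perfect cubes starting at 4³.
Term 13 comes from stream A (its 7th entry): 225.
Position 14 → stream B, term 7 = 1000.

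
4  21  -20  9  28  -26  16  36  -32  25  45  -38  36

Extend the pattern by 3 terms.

55, -44, 49

Taking every 3rd term gives 3 separate tracks.
Track A is 4, 9, 16, 25, 36, which is consecutive squares n² from n = 2.
Track B is 21, 28, 36, 45, which is triangular numbers n(n+1)/2 for n = 6, 7, ….
Track C is -20, -26, -32, -38, which is subtracting 6 each time.
Position 14 → track B, term 5 = 55.
Position 15 → track C, term 5 = -44.
Position 16 → track A, term 6 = 49.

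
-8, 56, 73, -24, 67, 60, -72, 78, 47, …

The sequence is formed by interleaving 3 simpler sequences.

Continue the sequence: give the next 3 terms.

-216, 89, 34

Read the sequence 3 terms at a time; column i is its own pattern.
Subsequence A: -8, -24, -72 — geometric, ×3 each step.
Subsequence B: 56, 67, 78 — arithmetic with common difference +11.
Subsequence C: 73, 60, 47 — linear: a_n = 86 − 13·n.
Term 10 comes from subsequence A (its 4th entry): -216.
The 11th slot belongs to subsequence B; its 4th term is 89.
Position 12 → subsequence C, term 4 = 34.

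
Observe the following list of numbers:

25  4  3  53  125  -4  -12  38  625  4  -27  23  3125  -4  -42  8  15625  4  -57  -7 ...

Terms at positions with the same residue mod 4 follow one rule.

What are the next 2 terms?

Taking every 4th term gives 4 separate tracks.
Subsequence A: 25, 125, 625, 3125, 15625 — powers 5^2, 5^3, 5^4, ….
Subsequence B: 4, -4, 4, -4, 4 — oscillating between 4 and -4.
Subsequence C: 3, -12, -27, -42, -57 — arithmetic, step −15.
Subsequence D: 53, 38, 23, 8, -7 — arithmetic with common difference −15.
Term 21 comes from subsequence A (its 6th entry): 78125.
Position 22 falls in subsequence B as its term 6, giving -4.

78125, -4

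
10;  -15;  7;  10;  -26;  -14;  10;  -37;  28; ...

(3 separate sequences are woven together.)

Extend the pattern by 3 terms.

Split by position mod 3: positions 1, 4, 7, … form one track, and each other residue class forms its own.
Stream A is 10, 10, 10, which is constant 10.
Stream B is -15, -26, -37, which is arithmetic with common difference −11.
Stream C is 7, -14, 28, which is geometric with ratio -2.
Position 10 falls in stream A as its term 4, giving 10.
The 11th slot belongs to stream B; its 4th term is -48.
Position 12 → stream C, term 4 = -56.

10, -48, -56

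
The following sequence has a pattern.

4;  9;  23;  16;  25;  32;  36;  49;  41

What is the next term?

The slot pattern repeats as AAB (period 3), so there are 2 interleaved tracks.
Track A = 4, 9, 16, 25, 36, 49: consecutive squares n² from n = 2.
Track B = 23, 32, 41: arithmetic with common difference +9.
Term 10 comes from track A (its 7th entry): 64.

64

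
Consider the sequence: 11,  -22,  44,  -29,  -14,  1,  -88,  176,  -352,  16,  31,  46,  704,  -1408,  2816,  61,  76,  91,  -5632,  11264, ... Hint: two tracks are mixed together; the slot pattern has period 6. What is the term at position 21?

-22528

The slot pattern repeats as AAABBB (period 6), so there are 2 interleaved tracks.
Track A: 11, -22, 44, -88, 176, -352, 704, -1408, 2816, -5632, 11264 — multiplying by -2 each time.
Track B: -29, -14, 1, 16, 31, 46, 61, 76, 91 — arithmetic with common difference +15.
Term 21 comes from track A (its 12th entry): -22528.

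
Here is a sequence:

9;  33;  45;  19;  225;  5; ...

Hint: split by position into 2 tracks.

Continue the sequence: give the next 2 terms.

Positions 1, 3, 5, … form one subsequence and positions 2, 4, 6, … form another.
Stream A = 9, 45, 225: geometric with ratio 5.
Stream B = 33, 19, 5: arithmetic with common difference −14.
The 7th slot belongs to stream A; its 4th term is 1125.
The 8th slot belongs to stream B; its 4th term is -9.

1125, -9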